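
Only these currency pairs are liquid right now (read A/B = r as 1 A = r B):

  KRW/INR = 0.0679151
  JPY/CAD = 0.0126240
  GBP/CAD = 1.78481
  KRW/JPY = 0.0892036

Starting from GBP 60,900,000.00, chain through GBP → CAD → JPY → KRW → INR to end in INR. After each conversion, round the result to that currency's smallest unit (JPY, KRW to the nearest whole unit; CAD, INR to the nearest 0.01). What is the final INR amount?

GBP 60,900,000.00 × 1.78481 = CAD 108,694,929.00
CAD 108,694,929.00 ÷ 0.0126240 = JPY 8,610,181,321
JPY 8,610,181,321 ÷ 0.0892036 = KRW 96,522,800,885
KRW 96,522,800,885 × 0.0679151 = INR 6,555,355,674.38

INR 6,555,355,674.38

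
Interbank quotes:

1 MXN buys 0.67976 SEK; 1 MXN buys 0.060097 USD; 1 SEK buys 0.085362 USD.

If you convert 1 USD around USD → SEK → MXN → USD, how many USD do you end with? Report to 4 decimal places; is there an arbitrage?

1.0357 (arbitrage exists)

Around USD → SEK → MXN → USD: 1 ÷ 0.085362 ÷ 0.67976 × 0.060097 = 1.035697
Product > 1; profitable direction is USD → SEK → MXN → USD.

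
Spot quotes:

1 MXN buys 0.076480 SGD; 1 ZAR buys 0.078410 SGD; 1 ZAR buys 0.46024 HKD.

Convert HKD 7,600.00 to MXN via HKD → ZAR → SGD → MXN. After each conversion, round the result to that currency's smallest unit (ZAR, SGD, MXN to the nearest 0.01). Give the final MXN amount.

MXN 16,929.79

HKD 7,600.00 ÷ 0.46024 = ZAR 16,513.12
ZAR 16,513.12 × 0.078410 = SGD 1,294.79
SGD 1,294.79 ÷ 0.076480 = MXN 16,929.79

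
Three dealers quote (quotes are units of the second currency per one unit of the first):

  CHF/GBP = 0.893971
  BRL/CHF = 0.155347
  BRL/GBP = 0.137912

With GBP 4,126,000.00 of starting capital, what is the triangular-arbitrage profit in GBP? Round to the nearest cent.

Profitable loop is GBP → BRL → CHF → GBP:
GBP 4,126,000.00 ÷ 0.137912 = BRL 29,917,628.63
BRL 29,917,628.63 × 0.155347 = CHF 4,647,613.86
CHF 4,647,613.86 × 0.893971 = GBP 4,154,832.01
Profit = GBP 4,154,832.01 − GBP 4,126,000.00

Profit: GBP 28,832.01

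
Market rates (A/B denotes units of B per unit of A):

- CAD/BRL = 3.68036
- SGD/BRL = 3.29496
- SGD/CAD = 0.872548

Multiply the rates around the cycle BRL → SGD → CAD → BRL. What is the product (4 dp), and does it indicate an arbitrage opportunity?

Around BRL → SGD → CAD → BRL: 1 ÷ 3.29496 × 0.872548 × 3.68036 = 0.974607
Product < 1; profitable direction is BRL → CAD → SGD → BRL.

0.9746 (arbitrage exists)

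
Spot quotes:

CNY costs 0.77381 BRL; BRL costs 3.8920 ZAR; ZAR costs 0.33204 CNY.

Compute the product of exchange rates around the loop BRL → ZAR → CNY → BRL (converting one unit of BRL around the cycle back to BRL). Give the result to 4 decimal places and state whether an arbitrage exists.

1.0000 (no arbitrage)

Around BRL → ZAR → CNY → BRL: 1 × 3.8920 × 0.33204 × 0.77381 = 0.999994
Product ≈ 1 (deviation 0.001%, within rounding noise).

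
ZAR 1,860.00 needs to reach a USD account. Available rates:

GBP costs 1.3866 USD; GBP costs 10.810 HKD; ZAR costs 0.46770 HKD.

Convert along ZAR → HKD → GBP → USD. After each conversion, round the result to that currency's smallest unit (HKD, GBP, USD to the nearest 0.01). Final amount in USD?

USD 111.58

ZAR 1,860.00 × 0.46770 = HKD 869.92
HKD 869.92 ÷ 10.810 = GBP 80.47
GBP 80.47 × 1.3866 = USD 111.58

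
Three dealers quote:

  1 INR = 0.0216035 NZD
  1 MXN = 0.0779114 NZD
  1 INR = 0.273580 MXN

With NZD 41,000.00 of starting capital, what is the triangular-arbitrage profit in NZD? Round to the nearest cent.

Profit: NZD 554.94

Profitable loop is NZD → MXN → INR → NZD:
NZD 41,000.00 ÷ 0.0779114 = MXN 526,238.78
MXN 526,238.78 ÷ 0.273580 = INR 1,923,527.96
INR 1,923,527.96 × 0.0216035 = NZD 41,554.94
Profit = NZD 41,554.94 − NZD 41,000.00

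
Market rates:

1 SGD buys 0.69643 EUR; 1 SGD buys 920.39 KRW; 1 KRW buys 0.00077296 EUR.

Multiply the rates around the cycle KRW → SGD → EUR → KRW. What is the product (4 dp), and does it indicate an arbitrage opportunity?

0.9789 (arbitrage exists)

Around KRW → SGD → EUR → KRW: 1 ÷ 920.39 × 0.69643 ÷ 0.00077296 = 0.978923
Product < 1; profitable direction is KRW → EUR → SGD → KRW.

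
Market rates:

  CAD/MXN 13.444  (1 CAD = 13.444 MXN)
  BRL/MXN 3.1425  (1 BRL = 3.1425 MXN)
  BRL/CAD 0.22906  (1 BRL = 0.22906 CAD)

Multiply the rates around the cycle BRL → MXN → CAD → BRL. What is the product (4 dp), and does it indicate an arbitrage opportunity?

Around BRL → MXN → CAD → BRL: 1 × 3.1425 ÷ 13.444 ÷ 0.22906 = 1.020464
Product > 1; profitable direction is BRL → MXN → CAD → BRL.

1.0205 (arbitrage exists)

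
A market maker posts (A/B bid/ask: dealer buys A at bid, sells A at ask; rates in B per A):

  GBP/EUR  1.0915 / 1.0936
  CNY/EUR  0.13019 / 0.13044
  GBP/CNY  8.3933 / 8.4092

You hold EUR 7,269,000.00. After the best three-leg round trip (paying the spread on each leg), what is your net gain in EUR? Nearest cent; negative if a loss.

Best loop EUR → GBP → CNY → EUR:
EUR 7,269,000.00 ÷ 1.0936 (buy GBP at ask) = GBP 6,646,854.43
GBP 6,646,854.43 × 8.3933 (sell GBP at bid) = CNY 55,789,043.25
CNY 55,789,043.25 × 0.13019 (sell CNY at bid) = EUR 7,263,175.54

Net result: EUR -5,824.46 (no profitable arbitrage after spreads)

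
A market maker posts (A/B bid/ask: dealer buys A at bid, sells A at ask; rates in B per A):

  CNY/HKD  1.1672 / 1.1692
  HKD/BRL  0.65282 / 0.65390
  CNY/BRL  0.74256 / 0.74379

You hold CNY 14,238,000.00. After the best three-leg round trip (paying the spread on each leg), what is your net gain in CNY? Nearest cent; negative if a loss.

Net profit: CNY 348,039.44

Best loop CNY → HKD → BRL → CNY:
CNY 14,238,000.00 × 1.1672 (sell CNY at bid) = HKD 16,618,593.60
HKD 16,618,593.60 × 0.65282 (sell HKD at bid) = BRL 10,848,950.27
BRL 10,848,950.27 ÷ 0.74379 (buy CNY at ask) = CNY 14,586,039.44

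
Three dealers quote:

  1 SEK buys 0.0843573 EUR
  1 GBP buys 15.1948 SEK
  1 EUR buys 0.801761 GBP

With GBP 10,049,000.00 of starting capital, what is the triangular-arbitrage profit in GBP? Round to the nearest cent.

Profit: GBP 278,267.64

Profitable loop is GBP → SEK → EUR → GBP:
GBP 10,049,000.00 × 15.1948 = SEK 152,692,545.20
SEK 152,692,545.20 × 0.0843573 = EUR 12,880,730.84
EUR 12,880,730.84 × 0.801761 = GBP 10,327,267.64
Profit = GBP 10,327,267.64 − GBP 10,049,000.00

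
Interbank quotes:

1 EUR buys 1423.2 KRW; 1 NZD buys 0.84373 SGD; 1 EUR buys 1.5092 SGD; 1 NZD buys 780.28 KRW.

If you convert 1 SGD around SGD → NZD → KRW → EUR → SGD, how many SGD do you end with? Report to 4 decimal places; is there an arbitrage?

0.9807 (arbitrage exists)

Around SGD → NZD → KRW → EUR → SGD: 1 ÷ 0.84373 × 780.28 ÷ 1423.2 × 1.5092 = 0.980681
Product < 1; profitable direction is SGD → EUR → KRW → NZD → SGD.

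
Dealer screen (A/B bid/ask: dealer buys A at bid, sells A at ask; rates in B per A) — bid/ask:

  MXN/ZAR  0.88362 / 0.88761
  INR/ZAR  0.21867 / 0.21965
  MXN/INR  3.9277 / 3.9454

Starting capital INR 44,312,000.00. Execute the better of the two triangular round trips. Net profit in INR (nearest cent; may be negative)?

Best loop INR → MXN → ZAR → INR:
INR 44,312,000.00 ÷ 3.9454 (buy MXN at ask) = MXN 11,231,307.35
MXN 11,231,307.35 × 0.88362 (sell MXN at bid) = ZAR 9,924,207.80
ZAR 9,924,207.80 ÷ 0.21965 (buy INR at ask) = INR 45,181,915.76

Net profit: INR 869,915.76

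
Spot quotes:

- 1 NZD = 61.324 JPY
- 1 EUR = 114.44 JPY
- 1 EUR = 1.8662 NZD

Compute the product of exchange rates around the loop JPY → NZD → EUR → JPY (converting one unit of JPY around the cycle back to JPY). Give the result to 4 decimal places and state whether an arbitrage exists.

1.0000 (no arbitrage)

Around JPY → NZD → EUR → JPY: 1 ÷ 61.324 ÷ 1.8662 × 114.44 = 0.999975
Product ≈ 1 (deviation 0.002%, within rounding noise).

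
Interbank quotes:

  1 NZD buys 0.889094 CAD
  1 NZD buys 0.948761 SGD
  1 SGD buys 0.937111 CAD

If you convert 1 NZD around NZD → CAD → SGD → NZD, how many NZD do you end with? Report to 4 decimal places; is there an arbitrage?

1.0000 (no arbitrage)

Around NZD → CAD → SGD → NZD: 1 × 0.889094 ÷ 0.937111 ÷ 0.948761 = 1.000000
Product ≈ 1 (deviation 0.000%, within rounding noise).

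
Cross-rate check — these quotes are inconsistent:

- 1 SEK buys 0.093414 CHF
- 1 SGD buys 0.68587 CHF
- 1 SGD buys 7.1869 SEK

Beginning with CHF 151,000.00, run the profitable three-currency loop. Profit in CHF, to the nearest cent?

Profit: CHF 3,264.21

Profitable loop is CHF → SEK → SGD → CHF:
CHF 151,000.00 ÷ 0.093414 = SEK 1,616,460.06
SEK 1,616,460.06 ÷ 7.1869 = SGD 224,917.57
SGD 224,917.57 × 0.68587 = CHF 154,264.21
Profit = CHF 154,264.21 − CHF 151,000.00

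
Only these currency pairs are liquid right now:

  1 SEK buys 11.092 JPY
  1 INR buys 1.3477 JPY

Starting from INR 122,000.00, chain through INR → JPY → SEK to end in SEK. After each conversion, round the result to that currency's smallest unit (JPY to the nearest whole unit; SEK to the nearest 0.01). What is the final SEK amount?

INR 122,000.00 × 1.3477 = JPY 164,419
JPY 164,419 ÷ 11.092 = SEK 14,823.21

SEK 14,823.21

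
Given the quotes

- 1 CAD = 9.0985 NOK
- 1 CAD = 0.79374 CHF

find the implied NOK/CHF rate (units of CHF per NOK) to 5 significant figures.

NOK/CHF = 0.087239

1 NOK ÷ 9.0985 = 0.109908 CAD
0.109908 CAD × 0.79374 = 0.0872386 CHF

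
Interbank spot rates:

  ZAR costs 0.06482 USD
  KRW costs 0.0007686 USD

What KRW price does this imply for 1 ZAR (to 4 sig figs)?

ZAR/KRW = 84.34

1 ZAR × 0.06482 = 0.06482 USD
0.06482 USD ÷ 0.0007686 = 84.3352 KRW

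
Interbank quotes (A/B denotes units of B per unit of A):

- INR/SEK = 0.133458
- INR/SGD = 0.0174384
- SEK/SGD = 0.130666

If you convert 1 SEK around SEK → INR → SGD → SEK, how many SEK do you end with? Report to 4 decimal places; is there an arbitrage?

Around SEK → INR → SGD → SEK: 1 ÷ 0.133458 × 0.0174384 ÷ 0.130666 = 0.999999
Product ≈ 1 (deviation 0.000%, within rounding noise).

1.0000 (no arbitrage)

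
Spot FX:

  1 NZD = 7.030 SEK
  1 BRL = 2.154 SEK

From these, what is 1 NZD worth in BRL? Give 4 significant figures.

1 NZD × 7.030 = 7.03 SEK
7.03 SEK ÷ 2.154 = 3.2637 BRL

NZD/BRL = 3.264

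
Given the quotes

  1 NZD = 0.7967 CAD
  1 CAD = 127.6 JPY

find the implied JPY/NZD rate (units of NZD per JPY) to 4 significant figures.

1 JPY ÷ 127.6 = 0.00783699 CAD
0.00783699 CAD ÷ 0.7967 = 0.00983682 NZD

JPY/NZD = 0.009837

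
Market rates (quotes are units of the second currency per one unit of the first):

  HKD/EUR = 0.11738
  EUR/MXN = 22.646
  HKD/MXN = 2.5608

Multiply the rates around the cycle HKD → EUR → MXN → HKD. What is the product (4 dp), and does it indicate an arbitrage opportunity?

Around HKD → EUR → MXN → HKD: 1 × 0.11738 × 22.646 ÷ 2.5608 = 1.038030
Product > 1; profitable direction is HKD → EUR → MXN → HKD.

1.0380 (arbitrage exists)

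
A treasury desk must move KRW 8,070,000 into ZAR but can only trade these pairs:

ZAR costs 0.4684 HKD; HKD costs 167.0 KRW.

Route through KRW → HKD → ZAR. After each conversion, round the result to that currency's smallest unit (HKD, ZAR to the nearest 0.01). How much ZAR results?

KRW 8,070,000 ÷ 167.0 = HKD 48,323.35
HKD 48,323.35 ÷ 0.4684 = ZAR 103,166.84

ZAR 103,166.84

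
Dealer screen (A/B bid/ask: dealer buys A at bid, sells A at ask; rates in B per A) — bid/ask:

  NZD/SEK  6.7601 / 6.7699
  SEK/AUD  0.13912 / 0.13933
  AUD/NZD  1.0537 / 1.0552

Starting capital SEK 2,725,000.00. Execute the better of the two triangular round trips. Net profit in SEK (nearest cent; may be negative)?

Best loop SEK → NZD → AUD → SEK:
SEK 2,725,000.00 ÷ 6.7699 (buy NZD at ask) = NZD 402,517.02
NZD 402,517.02 ÷ 1.0552 (buy AUD at ask) = AUD 381,460.41
AUD 381,460.41 ÷ 0.13933 (buy SEK at ask) = SEK 2,737,819.63

Net profit: SEK 12,819.63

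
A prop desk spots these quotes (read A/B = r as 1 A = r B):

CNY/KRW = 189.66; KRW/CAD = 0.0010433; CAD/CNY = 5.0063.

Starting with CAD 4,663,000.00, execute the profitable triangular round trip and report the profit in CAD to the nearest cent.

Profitable loop is CAD → KRW → CNY → CAD:
CAD 4,663,000.00 ÷ 0.0010433 = KRW 4,469,471,868
KRW 4,469,471,868 ÷ 189.66 = CNY 23,565,706.36
CNY 23,565,706.36 ÷ 5.0063 = CAD 4,707,210.19
Profit = CAD 4,707,210.19 − CAD 4,663,000.00

Profit: CAD 44,210.19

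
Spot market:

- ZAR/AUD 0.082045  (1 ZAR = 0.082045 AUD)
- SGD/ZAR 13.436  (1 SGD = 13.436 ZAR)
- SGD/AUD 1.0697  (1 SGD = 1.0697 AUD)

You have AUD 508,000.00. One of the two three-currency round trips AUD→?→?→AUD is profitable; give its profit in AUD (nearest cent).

Profit: AUD 15,508.61

Profitable loop is AUD → SGD → ZAR → AUD:
AUD 508,000.00 ÷ 1.0697 = SGD 474,899.50
SGD 474,899.50 × 13.436 = ZAR 6,380,749.74
ZAR 6,380,749.74 × 0.082045 = AUD 523,508.61
Profit = AUD 523,508.61 − AUD 508,000.00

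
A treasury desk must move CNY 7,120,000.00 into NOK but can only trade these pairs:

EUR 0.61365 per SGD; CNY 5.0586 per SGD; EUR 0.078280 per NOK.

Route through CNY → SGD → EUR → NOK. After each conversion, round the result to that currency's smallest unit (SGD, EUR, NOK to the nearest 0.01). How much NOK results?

CNY 7,120,000.00 ÷ 5.0586 = SGD 1,407,504.05
SGD 1,407,504.05 × 0.61365 = EUR 863,714.86
EUR 863,714.86 ÷ 0.078280 = NOK 11,033,659.43

NOK 11,033,659.43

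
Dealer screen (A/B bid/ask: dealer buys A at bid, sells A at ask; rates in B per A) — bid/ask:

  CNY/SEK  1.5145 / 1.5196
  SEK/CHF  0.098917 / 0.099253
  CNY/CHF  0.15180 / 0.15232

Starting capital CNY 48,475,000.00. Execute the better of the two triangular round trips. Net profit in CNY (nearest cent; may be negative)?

Best loop CNY → CHF → SEK → CNY:
CNY 48,475,000.00 × 0.15180 (sell CNY at bid) = CHF 7,358,505.00
CHF 7,358,505.00 ÷ 0.099253 (buy SEK at ask) = SEK 74,138,867.34
SEK 74,138,867.34 ÷ 1.5196 (buy CNY at ask) = CNY 48,788,409.67

Net profit: CNY 313,409.67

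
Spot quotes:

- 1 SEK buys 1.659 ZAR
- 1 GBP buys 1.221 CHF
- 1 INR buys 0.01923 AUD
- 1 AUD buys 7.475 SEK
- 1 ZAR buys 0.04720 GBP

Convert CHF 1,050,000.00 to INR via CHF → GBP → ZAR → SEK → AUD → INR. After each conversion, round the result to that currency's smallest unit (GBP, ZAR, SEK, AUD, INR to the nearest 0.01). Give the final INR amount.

INR 76,400,248.05

CHF 1,050,000.00 ÷ 1.221 = GBP 859,950.86
GBP 859,950.86 ÷ 0.04720 = ZAR 18,219,297.88
ZAR 18,219,297.88 ÷ 1.659 = SEK 10,982,096.37
SEK 10,982,096.37 ÷ 7.475 = AUD 1,469,176.77
AUD 1,469,176.77 ÷ 0.01923 = INR 76,400,248.05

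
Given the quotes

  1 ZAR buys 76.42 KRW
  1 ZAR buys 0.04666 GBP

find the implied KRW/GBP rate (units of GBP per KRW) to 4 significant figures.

1 KRW ÷ 76.42 = 0.0130856 ZAR
0.0130856 ZAR × 0.04666 = 0.000610573 GBP

KRW/GBP = 0.0006106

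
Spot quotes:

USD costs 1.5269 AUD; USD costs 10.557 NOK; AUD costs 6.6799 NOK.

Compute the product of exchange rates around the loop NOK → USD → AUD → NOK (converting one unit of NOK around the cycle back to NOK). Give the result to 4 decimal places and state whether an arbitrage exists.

Around NOK → USD → AUD → NOK: 1 ÷ 10.557 × 1.5269 × 6.6799 = 0.966140
Product < 1; profitable direction is NOK → AUD → USD → NOK.

0.9661 (arbitrage exists)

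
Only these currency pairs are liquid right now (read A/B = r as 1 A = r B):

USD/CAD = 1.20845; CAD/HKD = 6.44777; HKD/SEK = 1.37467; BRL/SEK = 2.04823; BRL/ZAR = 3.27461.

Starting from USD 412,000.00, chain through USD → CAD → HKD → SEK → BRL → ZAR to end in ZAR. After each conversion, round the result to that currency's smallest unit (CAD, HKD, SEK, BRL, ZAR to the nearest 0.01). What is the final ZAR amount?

USD 412,000.00 × 1.20845 = CAD 497,881.40
CAD 497,881.40 × 6.44777 = HKD 3,210,224.75
HKD 3,210,224.75 × 1.37467 = SEK 4,412,999.66
SEK 4,412,999.66 ÷ 2.04823 = BRL 2,154,543.02
BRL 2,154,543.02 × 3.27461 = ZAR 7,055,288.12

ZAR 7,055,288.12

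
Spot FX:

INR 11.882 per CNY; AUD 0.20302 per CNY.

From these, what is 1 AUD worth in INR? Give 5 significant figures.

1 AUD ÷ 0.20302 = 4.92562 CNY
4.92562 CNY × 11.882 = 58.5263 INR

AUD/INR = 58.526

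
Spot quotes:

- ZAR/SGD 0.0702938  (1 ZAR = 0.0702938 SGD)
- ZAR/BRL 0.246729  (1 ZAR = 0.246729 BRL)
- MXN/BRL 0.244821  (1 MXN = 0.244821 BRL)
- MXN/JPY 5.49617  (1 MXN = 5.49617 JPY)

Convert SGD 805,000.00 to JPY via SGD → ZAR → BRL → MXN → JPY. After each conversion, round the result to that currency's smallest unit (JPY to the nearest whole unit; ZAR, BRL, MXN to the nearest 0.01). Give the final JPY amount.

SGD 805,000.00 ÷ 0.0702938 = ZAR 11,451,934.59
ZAR 11,451,934.59 × 0.246729 = BRL 2,825,524.37
BRL 2,825,524.37 ÷ 0.244821 = MXN 11,541,184.66
MXN 11,541,184.66 × 5.49617 = JPY 63,432,313

JPY 63,432,313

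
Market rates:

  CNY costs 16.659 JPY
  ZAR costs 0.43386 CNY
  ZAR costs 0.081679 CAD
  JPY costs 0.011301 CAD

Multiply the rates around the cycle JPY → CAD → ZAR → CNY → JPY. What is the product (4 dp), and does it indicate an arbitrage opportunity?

Around JPY → CAD → ZAR → CNY → JPY: 1 × 0.011301 ÷ 0.081679 × 0.43386 × 16.659 = 1.000012
Product ≈ 1 (deviation 0.001%, within rounding noise).

1.0000 (no arbitrage)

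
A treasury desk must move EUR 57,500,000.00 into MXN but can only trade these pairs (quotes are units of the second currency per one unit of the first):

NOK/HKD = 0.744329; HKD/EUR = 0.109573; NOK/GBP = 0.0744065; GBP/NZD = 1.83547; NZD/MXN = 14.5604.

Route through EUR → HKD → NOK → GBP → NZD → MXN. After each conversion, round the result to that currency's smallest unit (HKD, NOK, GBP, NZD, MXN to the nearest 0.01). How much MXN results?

MXN 1,401,944,512.78

EUR 57,500,000.00 ÷ 0.109573 = HKD 524,764,312.38
HKD 524,764,312.38 ÷ 0.744329 = NOK 705,016,615.48
NOK 705,016,615.48 × 0.0744065 = GBP 52,457,818.80
GBP 52,457,818.80 × 1.83547 = NZD 96,284,752.67
NZD 96,284,752.67 × 14.5604 = MXN 1,401,944,512.78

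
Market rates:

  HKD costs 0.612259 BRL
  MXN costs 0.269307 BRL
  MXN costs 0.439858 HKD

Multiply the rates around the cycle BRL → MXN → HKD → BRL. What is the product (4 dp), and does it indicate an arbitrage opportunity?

Around BRL → MXN → HKD → BRL: 1 ÷ 0.269307 × 0.439858 × 0.612259 = 1.000000
Product ≈ 1 (deviation 0.000%, within rounding noise).

1.0000 (no arbitrage)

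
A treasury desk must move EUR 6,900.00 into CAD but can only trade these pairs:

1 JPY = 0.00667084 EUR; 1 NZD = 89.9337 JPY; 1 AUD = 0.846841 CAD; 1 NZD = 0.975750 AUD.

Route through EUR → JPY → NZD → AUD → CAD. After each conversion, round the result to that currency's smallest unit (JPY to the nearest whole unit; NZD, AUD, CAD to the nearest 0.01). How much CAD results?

CAD 9,503.55

EUR 6,900.00 ÷ 0.00667084 = JPY 1,034,352
JPY 1,034,352 ÷ 89.9337 = NZD 11,501.27
NZD 11,501.27 × 0.975750 = AUD 11,222.36
AUD 11,222.36 × 0.846841 = CAD 9,503.55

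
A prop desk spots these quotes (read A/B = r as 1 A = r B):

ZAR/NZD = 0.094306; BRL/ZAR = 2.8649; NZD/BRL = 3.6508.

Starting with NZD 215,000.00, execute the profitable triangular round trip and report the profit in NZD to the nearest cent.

Profitable loop is NZD → ZAR → BRL → NZD:
NZD 215,000.00 ÷ 0.094306 = ZAR 2,279,812.53
ZAR 2,279,812.53 ÷ 2.8649 = BRL 795,773.86
BRL 795,773.86 ÷ 3.6508 = NZD 217,972.46
Profit = NZD 217,972.46 − NZD 215,000.00

Profit: NZD 2,972.46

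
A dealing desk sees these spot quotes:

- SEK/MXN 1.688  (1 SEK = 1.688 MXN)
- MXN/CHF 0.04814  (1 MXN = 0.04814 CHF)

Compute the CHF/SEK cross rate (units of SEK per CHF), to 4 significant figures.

CHF/SEK = 12.31

1 CHF ÷ 0.04814 = 20.7727 MXN
20.7727 MXN ÷ 1.688 = 12.3061 SEK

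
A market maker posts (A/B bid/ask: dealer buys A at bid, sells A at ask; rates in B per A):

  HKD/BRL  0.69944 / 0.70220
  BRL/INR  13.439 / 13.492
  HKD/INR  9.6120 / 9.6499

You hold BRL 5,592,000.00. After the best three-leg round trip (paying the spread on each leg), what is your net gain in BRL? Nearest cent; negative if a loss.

Net profit: BRL 81,404.74

Best loop BRL → HKD → INR → BRL:
BRL 5,592,000.00 ÷ 0.70220 (buy HKD at ask) = HKD 7,963,543.15
HKD 7,963,543.15 × 9.6120 (sell HKD at bid) = INR 76,545,576.76
INR 76,545,576.76 ÷ 13.492 (buy BRL at ask) = BRL 5,673,404.74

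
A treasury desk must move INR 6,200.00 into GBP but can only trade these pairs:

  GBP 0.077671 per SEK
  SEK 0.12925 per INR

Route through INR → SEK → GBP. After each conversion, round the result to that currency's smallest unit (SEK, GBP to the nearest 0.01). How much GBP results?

GBP 62.24

INR 6,200.00 × 0.12925 = SEK 801.35
SEK 801.35 × 0.077671 = GBP 62.24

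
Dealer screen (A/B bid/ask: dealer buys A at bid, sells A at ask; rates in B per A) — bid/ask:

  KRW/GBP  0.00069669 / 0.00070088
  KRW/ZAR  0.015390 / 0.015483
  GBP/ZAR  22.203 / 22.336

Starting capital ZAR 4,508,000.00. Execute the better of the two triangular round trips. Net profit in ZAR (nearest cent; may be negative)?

Best loop ZAR → KRW → GBP → ZAR:
ZAR 4,508,000.00 ÷ 0.015483 (buy KRW at ask) = KRW 291,158,044
KRW 291,158,044 × 0.00069669 (sell KRW at bid) = GBP 202,846.90
GBP 202,846.90 × 22.203 (sell GBP at bid) = ZAR 4,503,809.67

Net result: ZAR -4,190.33 (no profitable arbitrage after spreads)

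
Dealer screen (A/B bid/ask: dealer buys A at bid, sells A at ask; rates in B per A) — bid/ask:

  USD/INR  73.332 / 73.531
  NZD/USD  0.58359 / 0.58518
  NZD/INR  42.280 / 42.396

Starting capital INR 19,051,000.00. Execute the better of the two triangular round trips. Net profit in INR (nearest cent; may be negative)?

Best loop INR → NZD → USD → INR:
INR 19,051,000.00 ÷ 42.396 (buy NZD at ask) = NZD 449,358.43
NZD 449,358.43 × 0.58359 (sell NZD at bid) = USD 262,241.09
USD 262,241.09 × 73.332 (sell USD at bid) = INR 19,230,663.33

Net profit: INR 179,663.33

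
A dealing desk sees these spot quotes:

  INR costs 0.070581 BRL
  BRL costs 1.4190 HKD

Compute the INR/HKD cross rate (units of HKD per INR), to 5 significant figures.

1 INR × 0.070581 = 0.070581 BRL
0.070581 BRL × 1.4190 = 0.100154 HKD

INR/HKD = 0.10015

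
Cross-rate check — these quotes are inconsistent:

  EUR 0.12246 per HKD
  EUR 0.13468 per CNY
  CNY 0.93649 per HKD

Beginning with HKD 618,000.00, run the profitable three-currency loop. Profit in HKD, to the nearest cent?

Profitable loop is HKD → CNY → EUR → HKD:
HKD 618,000.00 × 0.93649 = CNY 578,750.82
CNY 578,750.82 × 0.13468 = EUR 77,946.16
EUR 77,946.16 ÷ 0.12246 = HKD 636,503.02
Profit = HKD 636,503.02 − HKD 618,000.00

Profit: HKD 18,503.02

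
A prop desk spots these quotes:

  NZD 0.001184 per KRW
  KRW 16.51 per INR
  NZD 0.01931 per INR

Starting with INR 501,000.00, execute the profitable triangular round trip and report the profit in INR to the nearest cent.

Profit: INR 6,170.78

Profitable loop is INR → KRW → NZD → INR:
INR 501,000.00 × 16.51 = KRW 8,271,510
KRW 8,271,510 × 0.001184 = NZD 9,793.47
NZD 9,793.47 ÷ 0.01931 = INR 507,170.78
Profit = INR 507,170.78 − INR 501,000.00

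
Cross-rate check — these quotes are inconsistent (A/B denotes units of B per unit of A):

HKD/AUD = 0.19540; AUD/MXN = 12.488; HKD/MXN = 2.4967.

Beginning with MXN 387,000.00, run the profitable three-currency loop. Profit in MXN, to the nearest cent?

Profitable loop is MXN → AUD → HKD → MXN:
MXN 387,000.00 ÷ 12.488 = AUD 30,989.75
AUD 30,989.75 ÷ 0.19540 = HKD 158,596.47
HKD 158,596.47 × 2.4967 = MXN 395,967.81
Profit = MXN 395,967.81 − MXN 387,000.00

Profit: MXN 8,967.81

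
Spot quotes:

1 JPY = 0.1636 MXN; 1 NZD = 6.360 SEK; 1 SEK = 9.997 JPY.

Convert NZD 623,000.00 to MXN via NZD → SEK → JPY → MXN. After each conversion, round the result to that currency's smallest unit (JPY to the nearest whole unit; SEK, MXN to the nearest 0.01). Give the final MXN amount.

MXN 6,480,345.37

NZD 623,000.00 × 6.360 = SEK 3,962,280.00
SEK 3,962,280.00 × 9.997 = JPY 39,610,913
JPY 39,610,913 × 0.1636 = MXN 6,480,345.37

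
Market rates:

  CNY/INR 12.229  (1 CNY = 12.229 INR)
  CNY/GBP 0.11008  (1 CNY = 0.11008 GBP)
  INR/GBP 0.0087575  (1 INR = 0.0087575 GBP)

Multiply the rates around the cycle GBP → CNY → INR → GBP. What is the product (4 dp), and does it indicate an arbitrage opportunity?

Around GBP → CNY → INR → GBP: 1 ÷ 0.11008 × 12.229 × 0.0087575 = 0.972888
Product < 1; profitable direction is GBP → INR → CNY → GBP.

0.9729 (arbitrage exists)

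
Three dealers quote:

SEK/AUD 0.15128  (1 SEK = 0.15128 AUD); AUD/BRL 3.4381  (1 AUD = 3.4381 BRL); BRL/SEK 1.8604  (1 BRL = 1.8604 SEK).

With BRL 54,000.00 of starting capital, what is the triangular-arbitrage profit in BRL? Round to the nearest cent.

Profitable loop is BRL → AUD → SEK → BRL:
BRL 54,000.00 ÷ 3.4381 = AUD 15,706.35
AUD 15,706.35 ÷ 0.15128 = SEK 103,823.04
SEK 103,823.04 ÷ 1.8604 = BRL 55,806.84
Profit = BRL 55,806.84 − BRL 54,000.00

Profit: BRL 1,806.84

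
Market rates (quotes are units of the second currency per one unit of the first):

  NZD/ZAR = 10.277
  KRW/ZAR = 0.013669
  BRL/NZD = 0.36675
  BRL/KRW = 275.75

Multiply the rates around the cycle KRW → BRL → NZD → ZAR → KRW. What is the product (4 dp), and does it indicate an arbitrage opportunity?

Around KRW → BRL → NZD → ZAR → KRW: 1 ÷ 275.75 × 0.36675 × 10.277 ÷ 0.013669 = 0.999964
Product ≈ 1 (deviation 0.004%, within rounding noise).

1.0000 (no arbitrage)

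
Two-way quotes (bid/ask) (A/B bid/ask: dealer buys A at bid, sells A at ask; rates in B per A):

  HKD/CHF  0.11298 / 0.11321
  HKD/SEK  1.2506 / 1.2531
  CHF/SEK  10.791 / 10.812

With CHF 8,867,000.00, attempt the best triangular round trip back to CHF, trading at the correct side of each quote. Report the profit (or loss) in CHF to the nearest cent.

Best loop CHF → HKD → SEK → CHF:
CHF 8,867,000.00 ÷ 0.11321 (buy HKD at ask) = HKD 78,323,469.66
HKD 78,323,469.66 × 1.2506 (sell HKD at bid) = SEK 97,951,331.15
SEK 97,951,331.15 ÷ 10.812 (buy CHF at ask) = CHF 9,059,501.59

Net profit: CHF 192,501.59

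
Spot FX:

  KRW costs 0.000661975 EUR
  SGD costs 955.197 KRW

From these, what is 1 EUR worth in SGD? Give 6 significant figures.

1 EUR ÷ 0.000661975 = 1510.63 KRW
1510.63 KRW ÷ 955.197 = 1.58149 SGD

EUR/SGD = 1.58149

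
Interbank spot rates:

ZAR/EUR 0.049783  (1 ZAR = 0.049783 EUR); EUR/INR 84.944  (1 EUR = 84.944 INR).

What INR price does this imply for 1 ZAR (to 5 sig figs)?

1 ZAR × 0.049783 = 0.049783 EUR
0.049783 EUR × 84.944 = 4.22877 INR

ZAR/INR = 4.2288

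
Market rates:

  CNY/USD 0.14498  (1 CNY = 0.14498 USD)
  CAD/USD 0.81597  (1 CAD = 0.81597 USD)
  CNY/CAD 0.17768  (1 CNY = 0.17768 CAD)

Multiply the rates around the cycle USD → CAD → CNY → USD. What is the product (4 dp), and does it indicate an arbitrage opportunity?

1.0000 (no arbitrage)

Around USD → CAD → CNY → USD: 1 ÷ 0.81597 ÷ 0.17768 × 0.14498 = 0.999989
Product ≈ 1 (deviation 0.001%, within rounding noise).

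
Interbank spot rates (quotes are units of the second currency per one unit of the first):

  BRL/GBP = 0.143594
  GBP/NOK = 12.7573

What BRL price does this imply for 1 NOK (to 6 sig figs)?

NOK/BRL = 0.545890

1 NOK ÷ 12.7573 = 0.0783865 GBP
0.0783865 GBP ÷ 0.143594 = 0.54589 BRL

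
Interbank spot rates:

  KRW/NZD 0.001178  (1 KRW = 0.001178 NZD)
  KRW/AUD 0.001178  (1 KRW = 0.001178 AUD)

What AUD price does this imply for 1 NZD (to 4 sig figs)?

NZD/AUD = 1.000

1 NZD ÷ 0.001178 = 848.896 KRW
848.896 KRW × 0.001178 = 1 AUD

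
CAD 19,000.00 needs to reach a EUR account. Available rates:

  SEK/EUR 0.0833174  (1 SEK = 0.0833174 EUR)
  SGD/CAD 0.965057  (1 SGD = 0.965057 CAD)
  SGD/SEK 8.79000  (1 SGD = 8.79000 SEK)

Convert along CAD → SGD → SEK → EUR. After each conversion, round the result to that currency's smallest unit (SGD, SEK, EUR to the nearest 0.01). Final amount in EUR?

EUR 14,418.67

CAD 19,000.00 ÷ 0.965057 = SGD 19,687.96
SGD 19,687.96 × 8.79000 = SEK 173,057.17
SEK 173,057.17 × 0.0833174 = EUR 14,418.67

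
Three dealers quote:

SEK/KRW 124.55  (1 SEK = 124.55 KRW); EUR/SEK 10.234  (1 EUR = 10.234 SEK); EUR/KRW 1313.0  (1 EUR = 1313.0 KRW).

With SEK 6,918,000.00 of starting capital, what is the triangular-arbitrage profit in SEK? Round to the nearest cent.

Profitable loop is SEK → EUR → KRW → SEK:
SEK 6,918,000.00 ÷ 10.234 = EUR 675,982.02
EUR 675,982.02 × 1313.0 = KRW 887,564,393
KRW 887,564,393 ÷ 124.55 = SEK 7,126,169.36
Profit = SEK 7,126,169.36 − SEK 6,918,000.00

Profit: SEK 208,169.36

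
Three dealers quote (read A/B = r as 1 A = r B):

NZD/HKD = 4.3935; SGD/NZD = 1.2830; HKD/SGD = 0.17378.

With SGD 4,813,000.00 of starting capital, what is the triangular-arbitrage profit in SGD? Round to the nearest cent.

Profitable loop is SGD → HKD → NZD → SGD:
SGD 4,813,000.00 ÷ 0.17378 = HKD 27,695,937.39
HKD 27,695,937.39 ÷ 4.3935 = NZD 6,303,843.72
NZD 6,303,843.72 ÷ 1.2830 = SGD 4,913,362.22
Profit = SGD 4,913,362.22 − SGD 4,813,000.00

Profit: SGD 100,362.22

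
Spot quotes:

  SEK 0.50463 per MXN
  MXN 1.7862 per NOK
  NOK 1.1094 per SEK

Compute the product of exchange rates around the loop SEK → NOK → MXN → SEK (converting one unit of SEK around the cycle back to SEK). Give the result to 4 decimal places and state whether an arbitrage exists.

1.0000 (no arbitrage)

Around SEK → NOK → MXN → SEK: 1 × 1.1094 × 1.7862 × 0.50463 = 0.999980
Product ≈ 1 (deviation 0.002%, within rounding noise).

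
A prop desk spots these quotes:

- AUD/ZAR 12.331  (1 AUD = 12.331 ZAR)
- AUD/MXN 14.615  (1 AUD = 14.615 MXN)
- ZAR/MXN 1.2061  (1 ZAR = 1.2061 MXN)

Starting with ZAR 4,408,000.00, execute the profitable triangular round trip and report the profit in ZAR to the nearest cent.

Profitable loop is ZAR → MXN → AUD → ZAR:
ZAR 4,408,000.00 × 1.2061 = MXN 5,316,488.80
MXN 5,316,488.80 ÷ 14.615 = AUD 363,769.33
AUD 363,769.33 × 12.331 = ZAR 4,485,639.64
Profit = ZAR 4,485,639.64 − ZAR 4,408,000.00

Profit: ZAR 77,639.64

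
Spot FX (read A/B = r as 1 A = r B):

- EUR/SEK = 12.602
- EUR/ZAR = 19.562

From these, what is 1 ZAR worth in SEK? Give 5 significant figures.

ZAR/SEK = 0.64421

1 ZAR ÷ 19.562 = 0.0511195 EUR
0.0511195 EUR × 12.602 = 0.644208 SEK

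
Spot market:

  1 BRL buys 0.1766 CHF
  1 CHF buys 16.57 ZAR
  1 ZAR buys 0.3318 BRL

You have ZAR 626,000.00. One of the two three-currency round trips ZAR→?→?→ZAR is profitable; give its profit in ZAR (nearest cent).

Profitable loop is ZAR → CHF → BRL → ZAR:
ZAR 626,000.00 ÷ 16.57 = CHF 37,779.12
CHF 37,779.12 ÷ 0.1766 = BRL 213,924.80
BRL 213,924.80 ÷ 0.3318 = ZAR 644,740.19
Profit = ZAR 644,740.19 − ZAR 626,000.00

Profit: ZAR 18,740.19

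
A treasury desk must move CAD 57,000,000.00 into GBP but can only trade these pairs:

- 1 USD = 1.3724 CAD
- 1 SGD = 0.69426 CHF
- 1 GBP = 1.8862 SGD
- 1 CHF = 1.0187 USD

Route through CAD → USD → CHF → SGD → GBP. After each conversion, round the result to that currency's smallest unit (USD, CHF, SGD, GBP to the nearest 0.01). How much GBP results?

CAD 57,000,000.00 ÷ 1.3724 = USD 41,533,080.73
USD 41,533,080.73 ÷ 1.0187 = CHF 40,770,669.22
CHF 40,770,669.22 ÷ 0.69426 = SGD 58,725,361.13
SGD 58,725,361.13 ÷ 1.8862 = GBP 31,134,217.54

GBP 31,134,217.54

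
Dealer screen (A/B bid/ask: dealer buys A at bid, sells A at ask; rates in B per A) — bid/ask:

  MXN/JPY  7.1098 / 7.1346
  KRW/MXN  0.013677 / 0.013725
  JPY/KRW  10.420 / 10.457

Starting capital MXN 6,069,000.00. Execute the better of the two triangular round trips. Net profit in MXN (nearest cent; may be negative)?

Net profit: MXN 80,404.87

Best loop MXN → JPY → KRW → MXN:
MXN 6,069,000.00 × 7.1098 (sell MXN at bid) = JPY 43,149,376
JPY 43,149,376 × 10.420 (sell JPY at bid) = KRW 449,616,500
KRW 449,616,500 × 0.013677 (sell KRW at bid) = MXN 6,149,404.87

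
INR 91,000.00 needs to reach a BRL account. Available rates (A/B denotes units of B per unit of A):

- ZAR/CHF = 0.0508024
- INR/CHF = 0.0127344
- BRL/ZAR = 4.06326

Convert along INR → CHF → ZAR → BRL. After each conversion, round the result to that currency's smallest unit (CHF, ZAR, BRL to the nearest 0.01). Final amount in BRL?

INR 91,000.00 × 0.0127344 = CHF 1,158.83
CHF 1,158.83 ÷ 0.0508024 = ZAR 22,810.54
ZAR 22,810.54 ÷ 4.06326 = BRL 5,613.85

BRL 5,613.85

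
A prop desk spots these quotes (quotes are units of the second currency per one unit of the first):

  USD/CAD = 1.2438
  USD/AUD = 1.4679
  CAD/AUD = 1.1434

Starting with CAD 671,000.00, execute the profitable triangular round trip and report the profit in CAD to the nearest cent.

Profit: CAD 21,580.49

Profitable loop is CAD → USD → AUD → CAD:
CAD 671,000.00 ÷ 1.2438 = USD 539,475.80
USD 539,475.80 × 1.4679 = AUD 791,896.53
AUD 791,896.53 ÷ 1.1434 = CAD 692,580.49
Profit = CAD 692,580.49 − CAD 671,000.00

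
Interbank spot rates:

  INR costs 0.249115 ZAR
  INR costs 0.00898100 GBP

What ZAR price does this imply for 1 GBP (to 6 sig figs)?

1 GBP ÷ 0.00898100 = 111.346 INR
111.346 INR × 0.249115 = 27.738 ZAR

GBP/ZAR = 27.7380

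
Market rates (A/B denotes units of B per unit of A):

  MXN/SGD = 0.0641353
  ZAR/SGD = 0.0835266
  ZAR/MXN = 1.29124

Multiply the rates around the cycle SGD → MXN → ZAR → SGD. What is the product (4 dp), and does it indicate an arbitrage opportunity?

1.0086 (arbitrage exists)

Around SGD → MXN → ZAR → SGD: 1 ÷ 0.0641353 ÷ 1.29124 × 0.0835266 = 1.008604
Product > 1; profitable direction is SGD → MXN → ZAR → SGD.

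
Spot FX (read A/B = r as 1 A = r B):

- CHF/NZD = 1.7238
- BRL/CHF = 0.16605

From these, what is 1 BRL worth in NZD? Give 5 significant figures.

1 BRL × 0.16605 = 0.16605 CHF
0.16605 CHF × 1.7238 = 0.286237 NZD

BRL/NZD = 0.28624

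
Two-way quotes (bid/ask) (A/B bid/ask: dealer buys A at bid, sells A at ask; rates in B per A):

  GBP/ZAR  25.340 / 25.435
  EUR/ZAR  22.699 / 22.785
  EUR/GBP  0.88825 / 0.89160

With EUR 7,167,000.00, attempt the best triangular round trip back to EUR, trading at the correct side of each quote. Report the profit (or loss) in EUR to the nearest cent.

Best loop EUR → ZAR → GBP → EUR:
EUR 7,167,000.00 × 22.699 (sell EUR at bid) = ZAR 162,683,733.00
ZAR 162,683,733.00 ÷ 25.435 (buy GBP at ask) = GBP 6,396,057.91
GBP 6,396,057.91 ÷ 0.89160 (buy EUR at ask) = EUR 7,173,685.41

Net profit: EUR 6,685.41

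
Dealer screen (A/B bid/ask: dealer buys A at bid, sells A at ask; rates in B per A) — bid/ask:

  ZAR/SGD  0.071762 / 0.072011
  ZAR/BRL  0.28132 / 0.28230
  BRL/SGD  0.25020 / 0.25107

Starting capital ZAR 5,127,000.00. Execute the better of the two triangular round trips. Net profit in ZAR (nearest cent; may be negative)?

Net profit: ZAR 64,013.41

Best loop ZAR → SGD → BRL → ZAR:
ZAR 5,127,000.00 × 0.071762 (sell ZAR at bid) = SGD 367,923.77
SGD 367,923.77 ÷ 0.25107 (buy BRL at ask) = BRL 1,465,423.09
BRL 1,465,423.09 ÷ 0.28230 (buy ZAR at ask) = ZAR 5,191,013.41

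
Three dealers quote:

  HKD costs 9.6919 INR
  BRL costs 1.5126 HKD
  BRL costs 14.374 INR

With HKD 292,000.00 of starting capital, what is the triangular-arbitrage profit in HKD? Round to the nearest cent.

Profit: HKD 5,809.28

Profitable loop is HKD → INR → BRL → HKD:
HKD 292,000.00 × 9.6919 = INR 2,830,034.80
INR 2,830,034.80 ÷ 14.374 = BRL 196,885.68
BRL 196,885.68 × 1.5126 = HKD 297,809.28
Profit = HKD 297,809.28 − HKD 292,000.00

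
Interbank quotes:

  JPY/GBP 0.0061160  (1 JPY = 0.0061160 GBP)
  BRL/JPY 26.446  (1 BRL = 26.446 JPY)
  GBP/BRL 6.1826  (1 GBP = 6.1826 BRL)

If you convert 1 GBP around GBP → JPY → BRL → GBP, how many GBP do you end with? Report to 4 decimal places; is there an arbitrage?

1.0000 (no arbitrage)

Around GBP → JPY → BRL → GBP: 1 ÷ 0.0061160 ÷ 26.446 ÷ 6.1826 = 1.000003
Product ≈ 1 (deviation 0.000%, within rounding noise).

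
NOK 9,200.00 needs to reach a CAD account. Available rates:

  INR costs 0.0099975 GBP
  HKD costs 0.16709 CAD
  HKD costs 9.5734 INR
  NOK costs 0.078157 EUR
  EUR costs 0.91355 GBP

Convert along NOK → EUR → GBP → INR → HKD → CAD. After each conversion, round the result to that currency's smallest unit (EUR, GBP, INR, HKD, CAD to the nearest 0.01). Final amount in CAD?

NOK 9,200.00 × 0.078157 = EUR 719.04
EUR 719.04 × 0.91355 = GBP 656.88
GBP 656.88 ÷ 0.0099975 = INR 65,704.43
INR 65,704.43 ÷ 9.5734 = HKD 6,863.23
HKD 6,863.23 × 0.16709 = CAD 1,146.78

CAD 1,146.78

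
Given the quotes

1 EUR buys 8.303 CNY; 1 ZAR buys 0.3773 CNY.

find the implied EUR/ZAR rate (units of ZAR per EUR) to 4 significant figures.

1 EUR × 8.303 = 8.303 CNY
8.303 CNY ÷ 0.3773 = 22.0064 ZAR

EUR/ZAR = 22.01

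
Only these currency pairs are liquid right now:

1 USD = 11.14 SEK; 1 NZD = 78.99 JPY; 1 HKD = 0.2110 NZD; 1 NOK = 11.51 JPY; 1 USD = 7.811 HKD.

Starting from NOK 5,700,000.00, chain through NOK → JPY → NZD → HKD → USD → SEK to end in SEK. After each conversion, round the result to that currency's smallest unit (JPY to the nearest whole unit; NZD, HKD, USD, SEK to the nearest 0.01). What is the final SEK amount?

SEK 5,614,022.72

NOK 5,700,000.00 × 11.51 = JPY 65,607,000
JPY 65,607,000 ÷ 78.99 = NZD 830,573.49
NZD 830,573.49 ÷ 0.2110 = HKD 3,936,367.25
HKD 3,936,367.25 ÷ 7.811 = USD 503,951.77
USD 503,951.77 × 11.14 = SEK 5,614,022.72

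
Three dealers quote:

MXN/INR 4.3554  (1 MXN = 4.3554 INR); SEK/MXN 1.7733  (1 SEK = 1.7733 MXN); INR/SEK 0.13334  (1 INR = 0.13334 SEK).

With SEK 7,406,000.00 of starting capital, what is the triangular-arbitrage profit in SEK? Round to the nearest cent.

Profit: SEK 221,011.82

Profitable loop is SEK → MXN → INR → SEK:
SEK 7,406,000.00 × 1.7733 = MXN 13,133,059.80
MXN 13,133,059.80 × 4.3554 = INR 57,199,728.65
INR 57,199,728.65 × 0.13334 = SEK 7,627,011.82
Profit = SEK 7,627,011.82 − SEK 7,406,000.00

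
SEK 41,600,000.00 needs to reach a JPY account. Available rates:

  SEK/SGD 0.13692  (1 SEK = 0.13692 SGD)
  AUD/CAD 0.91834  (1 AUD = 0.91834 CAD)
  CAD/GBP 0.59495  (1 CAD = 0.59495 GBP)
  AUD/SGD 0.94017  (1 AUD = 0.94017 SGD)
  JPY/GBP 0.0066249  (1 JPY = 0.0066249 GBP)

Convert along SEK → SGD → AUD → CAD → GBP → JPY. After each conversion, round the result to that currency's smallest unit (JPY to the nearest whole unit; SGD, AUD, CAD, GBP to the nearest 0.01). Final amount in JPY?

JPY 499,641,468

SEK 41,600,000.00 × 0.13692 = SGD 5,695,872.00
SGD 5,695,872.00 ÷ 0.94017 = AUD 6,058,342.64
AUD 6,058,342.64 × 0.91834 = CAD 5,563,618.38
CAD 5,563,618.38 × 0.59495 = GBP 3,310,074.76
GBP 3,310,074.76 ÷ 0.0066249 = JPY 499,641,468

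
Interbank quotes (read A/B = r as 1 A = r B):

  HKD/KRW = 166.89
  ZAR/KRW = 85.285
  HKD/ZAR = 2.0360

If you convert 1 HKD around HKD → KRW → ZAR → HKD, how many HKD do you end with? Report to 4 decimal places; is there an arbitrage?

Around HKD → KRW → ZAR → HKD: 1 × 166.89 ÷ 85.285 ÷ 2.0360 = 0.961125
Product < 1; profitable direction is HKD → ZAR → KRW → HKD.

0.9611 (arbitrage exists)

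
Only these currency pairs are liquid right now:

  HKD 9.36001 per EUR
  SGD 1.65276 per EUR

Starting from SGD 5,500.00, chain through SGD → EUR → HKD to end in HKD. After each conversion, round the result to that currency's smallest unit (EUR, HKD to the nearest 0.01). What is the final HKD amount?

HKD 31,147.96

SGD 5,500.00 ÷ 1.65276 = EUR 3,327.77
EUR 3,327.77 × 9.36001 = HKD 31,147.96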